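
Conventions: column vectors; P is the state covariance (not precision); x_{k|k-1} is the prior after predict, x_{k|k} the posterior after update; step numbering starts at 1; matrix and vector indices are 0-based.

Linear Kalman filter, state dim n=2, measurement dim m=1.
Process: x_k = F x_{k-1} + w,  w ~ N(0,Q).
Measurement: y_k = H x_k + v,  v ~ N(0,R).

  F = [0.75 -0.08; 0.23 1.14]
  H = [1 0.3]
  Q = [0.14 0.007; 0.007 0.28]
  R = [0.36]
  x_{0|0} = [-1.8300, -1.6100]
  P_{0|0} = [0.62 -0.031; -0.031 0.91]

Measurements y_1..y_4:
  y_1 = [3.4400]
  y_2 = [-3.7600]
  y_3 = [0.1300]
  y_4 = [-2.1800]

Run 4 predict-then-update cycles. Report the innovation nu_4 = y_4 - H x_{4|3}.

innov = [-1.7626]

step 1: x^-=[-1.2437, -2.2563]  P^-=[0.4983 0.0050; 0.0050 1.4792]  S=[0.9944]  K=[0.5026; 0.4513]  nu=[5.3606]  x^+=[1.4505, 0.1629]  P^+=[0.2471 -0.2205; -0.2205 1.2766]
step 2: x^-=[1.0749, 0.5193]  P^-=[0.3136 -0.2513; -0.2513 1.8366]  S=[0.6881]  K=[0.3462; 0.4355]  nu=[-4.9907]  x^+=[-0.6529, -1.6540]  P^+=[0.2311 -0.3550; -0.3550 1.7061]
step 3: x^-=[-0.3574, -2.0357]  P^-=[0.3235 -0.4058; -0.4058 2.3232]  S=[0.6492]  K=[0.3109; 0.4486]  nu=[1.0981]  x^+=[-0.0160, -1.5431]  P^+=[0.2608 -0.4963; -0.4963 2.1926]
step 4: x^-=[0.1115, -1.7629]  P^-=[0.3603 -0.5632; -0.5632 2.8830]  S=[0.6419]  K=[0.2981; 0.4701]  nu=[-1.7626]  x^+=[-0.4140, -2.5915]  P^+=[0.3033 -0.6531; -0.6531 2.7412]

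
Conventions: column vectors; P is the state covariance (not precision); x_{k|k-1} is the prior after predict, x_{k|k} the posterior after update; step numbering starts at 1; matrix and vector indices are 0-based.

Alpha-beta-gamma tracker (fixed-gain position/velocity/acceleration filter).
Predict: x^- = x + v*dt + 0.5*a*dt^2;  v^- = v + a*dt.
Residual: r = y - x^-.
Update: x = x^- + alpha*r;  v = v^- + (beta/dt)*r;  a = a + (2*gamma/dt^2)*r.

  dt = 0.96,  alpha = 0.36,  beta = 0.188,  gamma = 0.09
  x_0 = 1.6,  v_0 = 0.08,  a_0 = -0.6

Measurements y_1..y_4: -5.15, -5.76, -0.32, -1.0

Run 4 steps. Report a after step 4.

a_post = 1.3090

step 1: x_pred=1.4003  r=-6.5503  x^+=-0.9578  v^+=-1.7788  a^+=-1.8794
step 2: x_pred=-3.5314  r=-2.2286  x^+=-4.3337  v^+=-4.0194  a^+=-2.3146
step 3: x_pred=-9.2589  r=8.9389  x^+=-6.0409  v^+=-4.4909  a^+=-0.5687
step 4: x_pred=-10.6142  r=9.6142  x^+=-7.1531  v^+=-3.1541  a^+=1.3090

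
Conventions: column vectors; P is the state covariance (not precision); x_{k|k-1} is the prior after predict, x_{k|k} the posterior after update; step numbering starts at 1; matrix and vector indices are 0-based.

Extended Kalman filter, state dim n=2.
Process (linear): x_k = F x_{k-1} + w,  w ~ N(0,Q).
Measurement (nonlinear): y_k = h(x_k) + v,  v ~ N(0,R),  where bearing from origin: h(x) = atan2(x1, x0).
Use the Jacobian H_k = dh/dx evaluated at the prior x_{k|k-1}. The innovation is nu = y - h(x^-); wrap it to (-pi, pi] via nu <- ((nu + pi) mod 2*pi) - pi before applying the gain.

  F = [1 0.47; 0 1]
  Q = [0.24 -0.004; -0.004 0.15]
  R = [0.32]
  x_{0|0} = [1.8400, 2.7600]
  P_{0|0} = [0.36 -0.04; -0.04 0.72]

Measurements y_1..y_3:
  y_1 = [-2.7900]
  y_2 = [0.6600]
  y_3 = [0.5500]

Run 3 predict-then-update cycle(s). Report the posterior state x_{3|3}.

x_post = [6.0679, 3.6271]

step 1: x^-=[3.1372, 2.7600]  P^-=[0.7214 0.2944; 0.2944 0.8700]  H_jac=[-0.1581 0.1797]  S=[0.3494]  K=[-0.1750; 0.3142]  nu=[2.7717]  x^+=[2.6521, 3.6309]  P^+=[0.7107 0.3136; 0.3136 0.8355]
step 2: x^-=[4.3587, 3.6309]  P^-=[1.4301 0.7023; 0.7023 0.9855]  H_jac=[-0.1128 0.1354]  S=[0.3348]  K=[-0.1978; 0.1620]  nu=[-0.0346]  x^+=[4.3655, 3.6253]  P^+=[1.4170 0.7130; 0.7130 0.9767]
step 3: x^-=[6.0694, 3.6253]  P^-=[2.5430 1.1681; 1.1681 1.1267]  H_jac=[-0.0725 0.1214]  S=[0.3294]  K=[-0.1293; 0.1581]  nu=[0.0116]  x^+=[6.0679, 3.6271]  P^+=[2.5375 1.1748; 1.1748 1.1185]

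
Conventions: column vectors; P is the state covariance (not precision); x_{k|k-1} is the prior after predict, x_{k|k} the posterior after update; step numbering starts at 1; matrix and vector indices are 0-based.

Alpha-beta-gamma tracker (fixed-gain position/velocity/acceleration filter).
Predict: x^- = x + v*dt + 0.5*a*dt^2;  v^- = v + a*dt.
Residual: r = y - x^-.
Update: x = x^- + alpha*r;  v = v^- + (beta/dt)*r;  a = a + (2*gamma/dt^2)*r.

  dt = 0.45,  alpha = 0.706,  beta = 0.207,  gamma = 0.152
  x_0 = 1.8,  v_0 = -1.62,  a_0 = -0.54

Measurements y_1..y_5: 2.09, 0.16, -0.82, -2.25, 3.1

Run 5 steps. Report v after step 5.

step 1: x_pred=1.0163  r=1.0737  x^+=1.7743  v^+=-1.3691  a^+=1.0718
step 2: x_pred=1.2668  r=-1.1068  x^+=0.4854  v^+=-1.3959  a^+=-0.5897
step 3: x_pred=-0.2025  r=-0.6175  x^+=-0.6384  v^+=-1.9453  a^+=-1.5167
step 4: x_pred=-1.6674  r=-0.5826  x^+=-2.0787  v^+=-2.8958  a^+=-2.3913
step 5: x_pred=-3.6240  r=6.7240  x^+=1.1232  v^+=-0.8789  a^+=7.7029

v_post = -0.8789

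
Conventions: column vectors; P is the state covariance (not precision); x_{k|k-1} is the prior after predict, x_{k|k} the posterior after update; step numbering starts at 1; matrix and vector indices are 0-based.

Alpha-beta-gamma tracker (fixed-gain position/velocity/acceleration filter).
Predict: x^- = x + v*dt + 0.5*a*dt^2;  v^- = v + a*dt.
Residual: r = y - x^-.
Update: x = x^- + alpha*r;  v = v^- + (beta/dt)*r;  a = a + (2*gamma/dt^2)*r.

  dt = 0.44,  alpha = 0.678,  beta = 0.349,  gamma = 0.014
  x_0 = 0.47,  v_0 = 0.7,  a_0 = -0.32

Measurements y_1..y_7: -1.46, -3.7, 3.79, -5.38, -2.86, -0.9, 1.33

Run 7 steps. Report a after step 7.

step 1: x_pred=0.7470  r=-2.2070  x^+=-0.7493  v^+=-1.1914  a^+=-0.6392
step 2: x_pred=-1.3354  r=-2.3646  x^+=-2.9386  v^+=-3.3482  a^+=-0.9812
step 3: x_pred=-4.5068  r=8.2968  x^+=1.1184  v^+=2.8010  a^+=0.2188
step 4: x_pred=2.3720  r=-7.7520  x^+=-2.8838  v^+=-3.2516  a^+=-0.9024
step 5: x_pred=-4.4019  r=1.5419  x^+=-3.3565  v^+=-2.4256  a^+=-0.6794
step 6: x_pred=-4.4895  r=3.5895  x^+=-2.0558  v^+=0.1226  a^+=-0.1603
step 7: x_pred=-2.0174  r=3.3474  x^+=0.2521  v^+=2.7072  a^+=0.3239

a_post = 0.3239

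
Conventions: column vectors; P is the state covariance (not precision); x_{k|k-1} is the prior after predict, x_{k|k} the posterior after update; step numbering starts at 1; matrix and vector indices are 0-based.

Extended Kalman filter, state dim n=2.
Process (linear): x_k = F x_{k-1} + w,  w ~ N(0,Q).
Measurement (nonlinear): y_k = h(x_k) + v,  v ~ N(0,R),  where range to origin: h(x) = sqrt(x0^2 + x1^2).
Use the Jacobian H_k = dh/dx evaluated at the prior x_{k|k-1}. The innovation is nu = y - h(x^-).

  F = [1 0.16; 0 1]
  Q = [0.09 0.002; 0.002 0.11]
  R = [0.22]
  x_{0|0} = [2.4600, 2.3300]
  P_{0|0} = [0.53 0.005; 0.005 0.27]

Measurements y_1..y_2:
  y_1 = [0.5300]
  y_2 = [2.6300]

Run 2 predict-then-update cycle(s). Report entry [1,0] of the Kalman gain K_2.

step 1: x^-=[2.8328, 2.3300]  P^-=[0.6285 0.0502; 0.0502 0.3800]  H_jac=[0.7723 0.6352]  S=[0.7975]  K=[0.6487; 0.3513]  nu=[-3.1379]  x^+=[0.7974, 1.2276]  P^+=[0.2930 -0.1315; -0.1315 0.2816]
step 2: x^-=[0.9938, 1.2276]  P^-=[0.3481 -0.0845; -0.0845 0.3916]  H_jac=[0.6292 0.7773]  S=[0.5117]  K=[0.2997; 0.4909]  nu=[1.0505]  x^+=[1.3086, 1.7433]  P^+=[0.3021 -0.1598; -0.1598 0.2683]

K[1,0] = 0.4909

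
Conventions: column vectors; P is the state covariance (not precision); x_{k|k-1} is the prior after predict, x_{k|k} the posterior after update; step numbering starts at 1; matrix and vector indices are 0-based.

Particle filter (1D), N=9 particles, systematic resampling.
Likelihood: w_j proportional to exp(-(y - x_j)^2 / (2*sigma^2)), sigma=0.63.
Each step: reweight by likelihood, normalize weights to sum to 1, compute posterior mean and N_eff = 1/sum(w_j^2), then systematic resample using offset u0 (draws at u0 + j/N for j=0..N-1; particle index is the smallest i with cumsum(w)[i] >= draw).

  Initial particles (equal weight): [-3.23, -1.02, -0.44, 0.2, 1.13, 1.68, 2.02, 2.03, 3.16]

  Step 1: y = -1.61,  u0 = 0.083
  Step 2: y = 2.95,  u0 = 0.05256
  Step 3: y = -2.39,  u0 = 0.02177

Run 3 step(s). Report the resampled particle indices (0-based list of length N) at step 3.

resampled_idx = [0, 1, 2, 3, 4, 5, 6, 7, 8]

step 1: w=[0.0418, 0.7362, 0.2035, 0.0184, 0.0001, 0.0000, 0.0000, 0.0000, 0.0000]  mean=-0.9718  Neff=1.7081  idx=[1, 1, 1, 1, 1, 1, 1, 2, 2]
step 2: w=[0.0023, 0.0023, 0.0023, 0.0023, 0.0023, 0.0023, 0.0023, 0.4920, 0.4920]  mean=-0.4492  Neff=2.0650  idx=[7, 7, 7, 7, 7, 8, 8, 8, 8]
step 3: w=[0.1111, 0.1111, 0.1111, 0.1111, 0.1111, 0.1111, 0.1111, 0.1111, 0.1111]  mean=-0.4400  Neff=9.0000  idx=[0, 1, 2, 3, 4, 5, 6, 7, 8]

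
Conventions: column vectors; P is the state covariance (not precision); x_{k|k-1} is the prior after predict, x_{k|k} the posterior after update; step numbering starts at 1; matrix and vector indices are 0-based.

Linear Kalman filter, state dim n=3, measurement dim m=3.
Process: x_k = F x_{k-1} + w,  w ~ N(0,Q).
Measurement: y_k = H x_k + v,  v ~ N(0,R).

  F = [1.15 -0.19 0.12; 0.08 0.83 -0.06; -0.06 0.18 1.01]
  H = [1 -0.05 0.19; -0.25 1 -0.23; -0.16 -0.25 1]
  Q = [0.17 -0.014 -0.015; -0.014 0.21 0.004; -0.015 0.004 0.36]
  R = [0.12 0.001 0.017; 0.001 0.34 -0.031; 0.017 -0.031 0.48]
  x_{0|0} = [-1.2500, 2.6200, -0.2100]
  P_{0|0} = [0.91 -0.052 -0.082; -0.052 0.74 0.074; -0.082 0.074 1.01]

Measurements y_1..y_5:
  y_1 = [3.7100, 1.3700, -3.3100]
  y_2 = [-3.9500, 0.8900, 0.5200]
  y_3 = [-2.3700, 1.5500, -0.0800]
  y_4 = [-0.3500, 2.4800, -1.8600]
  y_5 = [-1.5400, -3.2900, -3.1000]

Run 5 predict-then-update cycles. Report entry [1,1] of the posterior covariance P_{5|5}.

P_post[1,1] = 0.1772

step 1: x^-=[-1.9605, 2.0872, 0.3345]  P^-=[1.4115 -0.0900 -0.0993; -0.0900 0.7158 0.1051; -0.0993 0.1051 1.4555]  S=[1.5551 -0.4937 -0.0081; -0.4937 1.2062 -0.3471; -0.0081 -0.3471 1.9884]  K=[0.8885 -0.0288 -0.1536; 0.1477 0.6781 0.0891; 0.1479 0.1054 0.7458]  nu=[5.7113, -1.1304, -3.4364]  x^+=[3.6743, 1.8579, -1.5025]  P^+=[0.1116 0.0155 -0.0360; 0.0155 0.2525 0.0899; -0.0360 0.0899 0.3739]
step 2: x^-=[3.6921, 1.9262, -1.4036]  P^-=[0.3113 -0.0196 -0.0395; -0.0196 0.3794 0.0893; -0.0395 0.0893 0.7867]  S=[0.4459 -0.1211 0.0791; -0.1211 0.7447 -0.1896; 0.0791 -0.1896 1.2648]  K=[0.6944 -0.0351 -0.1155; 0.0800 0.5196 0.0710; 0.1471 0.0695 0.6106]  nu=[-7.2791, -0.4359, 2.9958]  x^+=[-1.6935, 1.3297, -0.6756]  P^+=[0.0868 0.0079 -0.0267; 0.0079 0.1923 0.0687; -0.0267 0.0687 0.3063]
step 3: x^-=[-2.2812, 1.0087, -0.3414]  P^-=[0.2822 -0.0219 -0.0312; -0.0219 0.3386 0.0680; -0.0312 0.0680 0.7070]  S=[0.4176 -0.1172 0.0789; -0.1172 0.7097 -0.1863; 0.0789 -0.1863 1.1896]  K=[0.6744 -0.0377 -0.1102; 0.0637 0.4894 0.0614; 0.1440 0.0546 0.5832]  nu=[0.0265, -0.1076, 0.1486]  x^+=[-2.2756, 0.9669, -0.2568]  P^+=[0.0841 0.0065 -0.0252; 0.0065 0.1803 0.0615; -0.0252 0.0615 0.2921]
step 4: x^-=[-2.8315, 0.6359, 0.0512]  P^-=[0.2794 -0.0224 -0.0297; -0.0224 0.3308 0.0614; -0.0297 0.0614 0.6893]  S=[0.4149 -0.1176 0.0781; -0.1176 0.7043 -0.1877; 0.0781 -0.1877 1.1742]  K=[0.6723 -0.0382 -0.1094; 0.0603 0.4831 0.0581; 0.1424 0.0500 0.5766]  nu=[2.5036, 1.1480, -2.2053]  x^+=[-0.9511, 1.2134, -0.8063]  P^+=[0.0838 0.0063 -0.0249; 0.0063 0.1778 0.0594; -0.0249 0.0594 0.2885]
step 5: x^-=[-1.4211, 0.9794, -0.5389]  P^-=[0.2791 -0.0224 -0.0294; -0.0224 0.3292 0.0595; -0.0294 0.0595 0.6848]  S=[0.4146 -0.1177 0.0777; -0.1177 0.7033 -0.1883; 0.0777 -0.1883 1.1704]  K=[0.6720 -0.0382 -0.1092; 0.0596 0.4818 0.0571; 0.1419 0.0487 0.5748]  nu=[0.0324, -4.7486, -2.5436]  x^+=[-0.9399, -1.4521, -2.2278]  P^+=[0.0838 0.0063 -0.0248; 0.0063 0.1772 0.0588; -0.0248 0.0588 0.2876]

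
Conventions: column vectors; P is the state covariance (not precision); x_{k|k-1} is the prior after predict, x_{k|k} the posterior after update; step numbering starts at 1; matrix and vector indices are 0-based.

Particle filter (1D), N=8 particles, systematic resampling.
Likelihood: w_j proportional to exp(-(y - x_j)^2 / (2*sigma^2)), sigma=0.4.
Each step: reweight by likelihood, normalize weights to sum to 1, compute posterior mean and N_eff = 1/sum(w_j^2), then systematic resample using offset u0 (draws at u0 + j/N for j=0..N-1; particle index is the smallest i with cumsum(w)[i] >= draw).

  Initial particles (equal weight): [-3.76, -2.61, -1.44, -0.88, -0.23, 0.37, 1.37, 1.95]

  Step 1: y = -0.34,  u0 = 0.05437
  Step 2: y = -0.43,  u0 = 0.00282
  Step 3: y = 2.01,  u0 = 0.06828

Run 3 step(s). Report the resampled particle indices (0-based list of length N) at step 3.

step 1: w=[0.0000, 0.0000, 0.0143, 0.2521, 0.6038, 0.1298, 0.0001, 0.0000]  mean=-0.3332  Neff=2.2464  idx=[3, 3, 4, 4, 4, 4, 4, 5]
step 2: w=[0.0947, 0.0947, 0.1573, 0.1573, 0.1573, 0.1573, 0.1573, 0.0241]  mean=-0.3386  Neff=7.0306  idx=[0, 1, 2, 3, 3, 4, 5, 6]
step 3: w=[0.0000, 0.0000, 0.1667, 0.1667, 0.1667, 0.1667, 0.1667, 0.1667]  mean=-0.2300  Neff=6.0001  idx=[2, 3, 3, 4, 5, 6, 6, 7]

resampled_idx = [2, 3, 3, 4, 5, 6, 6, 7]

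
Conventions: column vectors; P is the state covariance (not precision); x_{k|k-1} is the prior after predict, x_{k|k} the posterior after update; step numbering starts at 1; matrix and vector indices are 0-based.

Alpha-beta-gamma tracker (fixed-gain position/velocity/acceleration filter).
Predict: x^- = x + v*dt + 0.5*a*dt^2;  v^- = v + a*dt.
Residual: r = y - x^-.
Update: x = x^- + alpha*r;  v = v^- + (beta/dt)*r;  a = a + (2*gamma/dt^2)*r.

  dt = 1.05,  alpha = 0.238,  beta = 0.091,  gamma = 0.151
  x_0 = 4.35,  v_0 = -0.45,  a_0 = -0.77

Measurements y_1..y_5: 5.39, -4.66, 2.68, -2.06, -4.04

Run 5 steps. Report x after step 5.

x_post = -8.1612

step 1: x_pred=3.4530  r=1.9370  x^+=3.9140  v^+=-1.0906  a^+=-0.2394
step 2: x_pred=2.6369  r=-7.2969  x^+=0.9002  v^+=-1.9744  a^+=-2.2382
step 3: x_pred=-2.4067  r=5.0867  x^+=-1.1961  v^+=-3.8837  a^+=-0.8448
step 4: x_pred=-5.7397  r=3.6797  x^+=-4.8639  v^+=-4.4519  a^+=0.1631
step 5: x_pred=-9.4485  r=5.4085  x^+=-8.1612  v^+=-3.8119  a^+=1.6446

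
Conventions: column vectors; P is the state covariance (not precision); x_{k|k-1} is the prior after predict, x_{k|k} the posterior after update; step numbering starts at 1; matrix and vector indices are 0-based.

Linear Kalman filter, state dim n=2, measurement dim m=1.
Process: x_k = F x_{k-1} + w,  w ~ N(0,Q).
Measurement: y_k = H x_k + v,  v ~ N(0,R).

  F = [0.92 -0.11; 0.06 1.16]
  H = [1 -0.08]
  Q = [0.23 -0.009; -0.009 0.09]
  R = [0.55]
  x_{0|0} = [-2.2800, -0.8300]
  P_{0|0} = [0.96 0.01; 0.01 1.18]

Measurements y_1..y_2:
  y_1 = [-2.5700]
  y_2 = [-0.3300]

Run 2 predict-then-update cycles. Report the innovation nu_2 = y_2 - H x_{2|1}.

innov = [1.6904]

step 1: x^-=[-2.0063, -1.0996]  P^-=[1.0548 -0.0960; -0.0960 1.6827]  S=[1.6309]  K=[0.6515; -0.1414]  nu=[-0.6517]  x^+=[-2.4308, -1.0075]  P^+=[0.3626 0.0542; 0.0542 1.6501]
step 2: x^-=[-2.1255, -1.3145]  P^-=[0.5459 -0.1420; -0.1420 2.3192]  S=[1.1335]  K=[0.4917; -0.2890]  nu=[1.6904]  x^+=[-1.2945, -1.8030]  P^+=[0.2719 0.0190; 0.0190 2.2245]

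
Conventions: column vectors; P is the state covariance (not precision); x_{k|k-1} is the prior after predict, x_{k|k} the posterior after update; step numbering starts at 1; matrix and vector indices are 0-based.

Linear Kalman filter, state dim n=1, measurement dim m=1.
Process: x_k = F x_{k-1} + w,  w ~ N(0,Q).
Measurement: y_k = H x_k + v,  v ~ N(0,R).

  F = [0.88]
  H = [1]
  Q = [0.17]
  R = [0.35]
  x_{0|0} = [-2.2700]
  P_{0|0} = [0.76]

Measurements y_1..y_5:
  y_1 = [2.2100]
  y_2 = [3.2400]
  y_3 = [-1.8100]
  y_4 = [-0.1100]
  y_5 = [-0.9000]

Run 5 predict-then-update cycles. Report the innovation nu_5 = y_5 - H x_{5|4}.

step 1: x^-=[-1.9976]  P^-=[0.7585]  S=[1.1085]  K=[0.6843]  nu=[4.2076]  x^+=[0.8815]  P^+=[0.2395]
step 2: x^-=[0.7758]  P^-=[0.3555]  S=[0.7055]  K=[0.5039]  nu=[2.4642]  x^+=[2.0174]  P^+=[0.1764]
step 3: x^-=[1.7753]  P^-=[0.3066]  S=[0.6566]  K=[0.4669]  nu=[-3.5853]  x^+=[0.1012]  P^+=[0.1634]
step 4: x^-=[0.0891]  P^-=[0.2966]  S=[0.6466]  K=[0.4587]  nu=[-0.1991]  x^+=[-0.0022]  P^+=[0.1605]
step 5: x^-=[-0.0020]  P^-=[0.2943]  S=[0.6443]  K=[0.4568]  nu=[-0.8980]  x^+=[-0.4122]  P^+=[0.1599]

innov = [-0.8980]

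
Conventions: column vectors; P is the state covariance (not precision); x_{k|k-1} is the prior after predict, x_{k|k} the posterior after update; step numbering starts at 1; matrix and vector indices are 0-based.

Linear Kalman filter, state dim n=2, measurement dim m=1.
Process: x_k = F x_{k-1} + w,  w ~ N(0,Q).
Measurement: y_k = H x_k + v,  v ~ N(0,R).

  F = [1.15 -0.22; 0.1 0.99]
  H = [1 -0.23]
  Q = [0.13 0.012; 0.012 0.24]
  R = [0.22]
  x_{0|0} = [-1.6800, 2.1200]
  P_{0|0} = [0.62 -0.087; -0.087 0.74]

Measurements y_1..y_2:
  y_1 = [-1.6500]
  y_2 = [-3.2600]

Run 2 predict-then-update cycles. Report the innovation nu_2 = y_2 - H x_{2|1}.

step 1: x^-=[-2.3984, 1.9308]  P^-=[1.0298 -0.1750; -0.1750 0.9542]  S=[1.3808]  K=[0.7750; -0.2857]  nu=[1.1925]  x^+=[-1.4743, 1.5901]  P^+=[0.2006 0.1307; 0.1307 0.8415]
step 2: x^-=[-2.0452, 1.4268]  P^-=[0.3698 -0.0023; -0.0023 1.0927]  S=[0.6487]  K=[0.5709; -0.3910]  nu=[-0.8866]  x^+=[-2.5514, 1.7734]  P^+=[0.1584 0.1425; 0.1425 0.9935]

innov = [-0.8866]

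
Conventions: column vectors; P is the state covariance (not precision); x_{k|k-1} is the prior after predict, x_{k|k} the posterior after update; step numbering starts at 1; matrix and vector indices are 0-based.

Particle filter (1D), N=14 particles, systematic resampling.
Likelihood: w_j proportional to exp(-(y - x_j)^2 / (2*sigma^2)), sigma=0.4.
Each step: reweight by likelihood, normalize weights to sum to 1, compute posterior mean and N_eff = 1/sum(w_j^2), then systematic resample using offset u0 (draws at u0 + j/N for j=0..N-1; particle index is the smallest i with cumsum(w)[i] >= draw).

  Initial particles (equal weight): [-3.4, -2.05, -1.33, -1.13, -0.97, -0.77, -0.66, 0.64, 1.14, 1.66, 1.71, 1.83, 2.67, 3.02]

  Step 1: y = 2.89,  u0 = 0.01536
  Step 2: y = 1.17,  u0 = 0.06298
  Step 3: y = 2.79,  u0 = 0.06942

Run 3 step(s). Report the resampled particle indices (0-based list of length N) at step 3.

resampled_idx = [2, 4, 6, 8, 10, 12, 13, 13, 13, 13, 13, 13, 13, 13]

step 1: w=[0.0000, 0.0000, 0.0000, 0.0000, 0.0000, 0.0000, 0.0000, 0.0000, 0.0000, 0.0048, 0.0069, 0.0161, 0.4622, 0.5100]  mean=2.8235  Neff=2.1094  idx=[11, 12, 12, 12, 12, 12, 12, 13, 13, 13, 13, 13, 13, 13]
step 2: w=[0.9791, 0.0034, 0.0034, 0.0034, 0.0034, 0.0034, 0.0034, 0.0001, 0.0001, 0.0001, 0.0001, 0.0001, 0.0001, 0.0001]  mean=1.8477  Neff=1.0430  idx=[0, 0, 0, 0, 0, 0, 0, 0, 0, 0, 0, 0, 0, 4]
step 3: w=[0.0333, 0.0333, 0.0333, 0.0333, 0.0333, 0.0333, 0.0333, 0.0333, 0.0333, 0.0333, 0.0333, 0.0333, 0.0333, 0.5671]  mean=2.3064  Neff=2.9760  idx=[2, 4, 6, 8, 10, 12, 13, 13, 13, 13, 13, 13, 13, 13]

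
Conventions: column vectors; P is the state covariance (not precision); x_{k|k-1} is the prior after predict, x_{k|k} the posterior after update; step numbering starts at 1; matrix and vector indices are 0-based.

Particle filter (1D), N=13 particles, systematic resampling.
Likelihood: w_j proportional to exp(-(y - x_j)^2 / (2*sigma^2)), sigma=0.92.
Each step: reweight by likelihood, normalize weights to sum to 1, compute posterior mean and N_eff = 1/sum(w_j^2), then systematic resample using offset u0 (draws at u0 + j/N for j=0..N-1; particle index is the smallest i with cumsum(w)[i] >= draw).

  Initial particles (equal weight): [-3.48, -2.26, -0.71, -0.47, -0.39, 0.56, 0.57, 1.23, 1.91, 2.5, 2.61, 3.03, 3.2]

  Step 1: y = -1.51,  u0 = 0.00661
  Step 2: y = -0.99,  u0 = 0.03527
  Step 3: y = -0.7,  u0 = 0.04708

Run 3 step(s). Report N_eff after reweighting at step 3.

step 1: w=[0.0377, 0.2678, 0.2558, 0.1971, 0.1780, 0.0297, 0.0290, 0.0044, 0.0004, 0.0000, 0.0000, 0.0000, 0.0000]  mean=-1.0408  Neff=4.7421  idx=[0, 1, 1, 1, 2, 2, 2, 2, 3, 3, 4, 4, 4]
step 2: w=[0.0028, 0.0422, 0.0422, 0.0422, 0.1046, 0.1046, 0.1046, 0.1046, 0.0933, 0.0933, 0.0885, 0.0885, 0.0885]  mean=-0.7844  Neff=11.1083  idx=[1, 3, 4, 5, 6, 6, 7, 8, 9, 9, 10, 11, 12]
step 3: w=[0.0212, 0.0212, 0.0891, 0.0891, 0.0891, 0.0891, 0.0891, 0.0864, 0.0864, 0.0864, 0.0842, 0.0842, 0.0842]  mean=-0.6326  Neff=11.8601  idx=[2, 2, 3, 4, 5, 6, 7, 8, 9, 9, 10, 11, 12]

N_eff = 11.8601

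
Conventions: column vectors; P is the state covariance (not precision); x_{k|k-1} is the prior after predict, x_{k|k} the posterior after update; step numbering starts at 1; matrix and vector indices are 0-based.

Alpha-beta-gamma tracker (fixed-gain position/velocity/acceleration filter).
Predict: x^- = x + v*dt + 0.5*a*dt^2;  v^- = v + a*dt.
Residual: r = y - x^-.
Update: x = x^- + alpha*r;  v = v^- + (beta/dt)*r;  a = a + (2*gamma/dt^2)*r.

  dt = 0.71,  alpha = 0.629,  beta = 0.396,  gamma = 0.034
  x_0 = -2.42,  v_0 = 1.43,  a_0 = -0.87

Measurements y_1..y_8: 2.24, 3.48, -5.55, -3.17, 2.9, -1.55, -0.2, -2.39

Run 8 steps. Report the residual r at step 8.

resid = -1.6163

step 1: x_pred=-1.6240  r=3.8640  x^+=0.8065  v^+=2.9674  a^+=-0.3488
step 2: x_pred=2.8254  r=0.6546  x^+=3.2372  v^+=3.0849  a^+=-0.2605
step 3: x_pred=5.3618  r=-10.9118  x^+=-1.5017  v^+=-3.1861  a^+=-1.7324
step 4: x_pred=-4.2005  r=1.0305  x^+=-3.5523  v^+=-3.8413  a^+=-1.5934
step 5: x_pred=-6.6813  r=9.5813  x^+=-0.6546  v^+=0.3713  a^+=-0.3009
step 6: x_pred=-0.4669  r=-1.0831  x^+=-1.1482  v^+=-0.4465  a^+=-0.4471
step 7: x_pred=-1.5778  r=1.3778  x^+=-0.7112  v^+=0.0046  a^+=-0.2612
step 8: x_pred=-0.7737  r=-1.6163  x^+=-1.7904  v^+=-1.0823  a^+=-0.4792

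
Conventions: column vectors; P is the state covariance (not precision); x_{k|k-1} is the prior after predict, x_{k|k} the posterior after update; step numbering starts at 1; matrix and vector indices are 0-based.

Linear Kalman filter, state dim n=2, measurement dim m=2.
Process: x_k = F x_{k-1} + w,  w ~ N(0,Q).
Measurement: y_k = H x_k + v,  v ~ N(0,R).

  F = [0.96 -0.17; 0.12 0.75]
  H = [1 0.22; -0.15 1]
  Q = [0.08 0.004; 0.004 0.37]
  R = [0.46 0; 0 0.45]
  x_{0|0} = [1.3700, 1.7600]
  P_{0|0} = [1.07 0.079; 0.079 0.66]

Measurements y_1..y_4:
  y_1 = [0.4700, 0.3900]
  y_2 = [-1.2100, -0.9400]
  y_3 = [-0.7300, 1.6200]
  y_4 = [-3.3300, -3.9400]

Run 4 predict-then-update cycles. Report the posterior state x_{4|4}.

step 1: x^-=[1.0160, 1.4844]  P^-=[1.0594 0.0984; 0.0984 0.7709]  S=[1.6000 0.1058; 0.1058 1.2152]  K=[0.6829 -0.1093; 0.1271 0.6112]  nu=[-0.8726, -0.9420]  x^+=[0.5231, 0.7978]  P^+=[0.3146 -0.0020; -0.0020 0.2747]
step 2: x^-=[0.3665, 0.6611]  P^-=[0.3785 0.0038; 0.0038 0.5287]  S=[0.8658 0.0632; 0.0632 0.9861]  K=[0.4441 -0.0822; 0.1001 0.5292]  nu=[-1.7220, -1.5462]  x^+=[-0.2712, -0.3294]  P^+=[0.2057 -0.0061; -0.0061 0.2372]
step 3: x^-=[-0.2044, -0.2796]  P^-=[0.2784 -0.0068; -0.0068 0.5053]  S=[0.7598 0.0628; 0.0628 0.9636]  K=[0.3706 -0.0746; 0.0944 0.5193]  nu=[-0.4641, 1.8690]  x^+=[-0.5157, 0.6471]  P^+=[0.1722 -0.0077; -0.0077 0.2325]
step 4: x^-=[-0.6051, 0.4234]  P^-=[0.2479 -0.0112; -0.0112 0.5019]  S=[0.7273 0.0624; 0.0624 0.9608]  K=[0.3437 -0.0727; 0.0919 0.5181]  nu=[-2.8180, -4.4542]  x^+=[-1.2499, -2.1435]  P^+=[0.1600 -0.0087; -0.0087 0.2318]

x_post = [-1.2499, -2.1435]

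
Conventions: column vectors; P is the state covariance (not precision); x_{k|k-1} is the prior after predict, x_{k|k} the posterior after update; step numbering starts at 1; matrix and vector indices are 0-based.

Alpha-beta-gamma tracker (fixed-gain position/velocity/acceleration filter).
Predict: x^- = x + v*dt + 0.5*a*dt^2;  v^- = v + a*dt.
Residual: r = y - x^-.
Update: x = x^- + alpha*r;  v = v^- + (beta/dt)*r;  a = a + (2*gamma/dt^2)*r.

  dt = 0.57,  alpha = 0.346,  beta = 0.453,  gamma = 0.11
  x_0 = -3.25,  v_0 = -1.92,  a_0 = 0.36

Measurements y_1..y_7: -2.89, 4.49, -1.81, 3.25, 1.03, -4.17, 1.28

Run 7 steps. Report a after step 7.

step 1: x_pred=-4.2859  r=1.3959  x^+=-3.8029  v^+=-0.6054  a^+=1.3052
step 2: x_pred=-3.9360  r=8.4260  x^+=-1.0206  v^+=6.8350  a^+=7.0107
step 3: x_pred=4.0142  r=-5.8242  x^+=1.9991  v^+=6.2024  a^+=3.0669
step 4: x_pred=6.0326  r=-2.7826  x^+=5.0698  v^+=5.7391  a^+=1.1827
step 5: x_pred=8.5332  r=-7.5032  x^+=5.9371  v^+=0.4501  a^+=-3.8979
step 6: x_pred=5.5605  r=-9.7305  x^+=2.1937  v^+=-9.5049  a^+=-10.4868
step 7: x_pred=-4.9276  r=6.2076  x^+=-2.7798  v^+=-10.5489  a^+=-6.2834

a_post = -6.2834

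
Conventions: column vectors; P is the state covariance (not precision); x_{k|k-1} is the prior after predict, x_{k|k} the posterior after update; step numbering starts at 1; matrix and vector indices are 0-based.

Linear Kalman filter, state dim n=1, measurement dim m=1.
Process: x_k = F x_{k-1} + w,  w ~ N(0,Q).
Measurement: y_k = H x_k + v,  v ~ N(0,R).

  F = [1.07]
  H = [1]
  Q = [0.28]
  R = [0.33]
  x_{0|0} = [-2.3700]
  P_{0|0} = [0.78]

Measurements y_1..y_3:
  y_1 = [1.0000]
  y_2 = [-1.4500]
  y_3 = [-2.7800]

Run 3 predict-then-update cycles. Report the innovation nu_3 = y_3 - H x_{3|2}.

step 1: x^-=[-2.5359]  P^-=[1.1730]  S=[1.5030]  K=[0.7804]  nu=[3.5359]  x^+=[0.2237]  P^+=[0.2575]
step 2: x^-=[0.2393]  P^-=[0.5749]  S=[0.9049]  K=[0.6353]  nu=[-1.6893]  x^+=[-0.8339]  P^+=[0.2097]
step 3: x^-=[-0.8923]  P^-=[0.5200]  S=[0.8500]  K=[0.6118]  nu=[-1.8877]  x^+=[-2.0471]  P^+=[0.2019]

innov = [-1.8877]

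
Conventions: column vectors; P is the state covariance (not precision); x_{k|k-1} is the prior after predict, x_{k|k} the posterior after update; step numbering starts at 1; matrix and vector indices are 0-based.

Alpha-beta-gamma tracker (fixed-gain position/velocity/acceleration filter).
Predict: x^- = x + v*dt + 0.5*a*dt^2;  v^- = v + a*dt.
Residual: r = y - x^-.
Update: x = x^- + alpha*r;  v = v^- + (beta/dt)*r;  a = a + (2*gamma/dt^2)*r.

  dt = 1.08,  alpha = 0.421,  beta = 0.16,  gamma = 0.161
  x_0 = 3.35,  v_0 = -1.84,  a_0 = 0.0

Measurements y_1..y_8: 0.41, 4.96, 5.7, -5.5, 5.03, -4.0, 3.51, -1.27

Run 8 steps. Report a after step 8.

step 1: x_pred=1.3628  r=-0.9528  x^+=0.9617  v^+=-1.9812  a^+=-0.2630
step 2: x_pred=-1.3314  r=6.2914  x^+=1.3173  v^+=-1.3332  a^+=1.4738
step 3: x_pred=0.7370  r=4.9630  x^+=2.8264  v^+=0.9938  a^+=2.8439
step 4: x_pred=5.5582  r=-11.0582  x^+=0.9027  v^+=2.4269  a^+=-0.2089
step 5: x_pred=3.4020  r=1.6280  x^+=4.0874  v^+=2.4425  a^+=0.2406
step 6: x_pred=6.8656  r=-10.8656  x^+=2.2912  v^+=1.0926  a^+=-2.7590
step 7: x_pred=1.8621  r=1.6479  x^+=2.5559  v^+=-1.6430  a^+=-2.3041
step 8: x_pred=-0.5623  r=-0.7077  x^+=-0.8603  v^+=-4.2363  a^+=-2.4995

a_post = -2.4995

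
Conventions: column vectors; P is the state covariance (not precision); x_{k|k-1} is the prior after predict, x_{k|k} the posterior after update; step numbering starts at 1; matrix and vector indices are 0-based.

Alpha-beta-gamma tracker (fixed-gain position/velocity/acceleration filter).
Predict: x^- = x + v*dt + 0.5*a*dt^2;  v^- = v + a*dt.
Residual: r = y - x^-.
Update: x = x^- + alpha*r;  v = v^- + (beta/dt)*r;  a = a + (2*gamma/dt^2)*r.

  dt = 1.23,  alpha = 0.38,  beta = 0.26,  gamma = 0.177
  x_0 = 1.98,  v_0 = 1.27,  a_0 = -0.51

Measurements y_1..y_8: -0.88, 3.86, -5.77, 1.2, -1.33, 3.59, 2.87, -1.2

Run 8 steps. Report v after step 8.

step 1: x_pred=3.1563  r=-4.0363  x^+=1.6225  v^+=-0.2105  a^+=-1.4544
step 2: x_pred=0.2634  r=3.5966  x^+=1.6301  v^+=-1.2392  a^+=-0.6129
step 3: x_pred=-0.3578  r=-5.4122  x^+=-2.4144  v^+=-3.1371  a^+=-1.8793
step 4: x_pred=-7.6946  r=8.8946  x^+=-4.3147  v^+=-3.5685  a^+=0.2020
step 5: x_pred=-8.5511  r=7.2211  x^+=-5.8071  v^+=-1.7936  a^+=1.8916
step 6: x_pred=-6.5824  r=10.1724  x^+=-2.7169  v^+=2.6833  a^+=4.2718
step 7: x_pred=3.8150  r=-0.9450  x^+=3.4559  v^+=7.7379  a^+=4.0507
step 8: x_pred=16.0376  r=-17.2376  x^+=9.4873  v^+=9.0765  a^+=0.0173

v_post = 9.0765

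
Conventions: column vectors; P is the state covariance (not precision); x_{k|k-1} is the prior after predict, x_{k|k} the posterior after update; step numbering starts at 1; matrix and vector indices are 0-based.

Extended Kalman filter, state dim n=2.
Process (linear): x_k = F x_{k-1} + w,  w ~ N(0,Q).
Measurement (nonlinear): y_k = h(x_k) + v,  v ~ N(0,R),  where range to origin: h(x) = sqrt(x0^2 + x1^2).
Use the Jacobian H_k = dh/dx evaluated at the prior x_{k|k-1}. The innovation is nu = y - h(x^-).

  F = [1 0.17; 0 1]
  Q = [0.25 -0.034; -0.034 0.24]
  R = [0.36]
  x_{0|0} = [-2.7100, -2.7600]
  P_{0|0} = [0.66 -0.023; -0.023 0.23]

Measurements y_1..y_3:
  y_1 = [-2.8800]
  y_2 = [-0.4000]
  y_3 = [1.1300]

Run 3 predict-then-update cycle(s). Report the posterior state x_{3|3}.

x_post = [0.7641, -0.0057]

step 1: x^-=[-3.1792, -2.7600]  P^-=[0.9088 -0.0179; -0.0179 0.4700]  H_jac=[-0.7551 -0.6556]  S=[1.0625]  K=[-0.6349; -0.2773]  nu=[-7.0901]  x^+=[1.3221, -0.7941]  P^+=[0.4806 -0.2049; -0.2049 0.3883]
step 2: x^-=[1.1871, -0.7941]  P^-=[0.6721 -0.1729; -0.1729 0.6283]  H_jac=[0.8312 -0.5560]  S=[1.1784]  K=[0.5557; -0.4184]  nu=[-1.8282]  x^+=[0.1712, -0.0291]  P^+=[0.3083 0.1011; 0.1011 0.4220]
step 3: x^-=[0.1663, -0.0291]  P^-=[0.6048 0.1388; 0.1388 0.6620]  H_jac=[0.9850 -0.1727]  S=[0.9193]  K=[0.6220; 0.0244]  nu=[0.9612]  x^+=[0.7641, -0.0057]  P^+=[0.2492 0.1249; 0.1249 0.6614]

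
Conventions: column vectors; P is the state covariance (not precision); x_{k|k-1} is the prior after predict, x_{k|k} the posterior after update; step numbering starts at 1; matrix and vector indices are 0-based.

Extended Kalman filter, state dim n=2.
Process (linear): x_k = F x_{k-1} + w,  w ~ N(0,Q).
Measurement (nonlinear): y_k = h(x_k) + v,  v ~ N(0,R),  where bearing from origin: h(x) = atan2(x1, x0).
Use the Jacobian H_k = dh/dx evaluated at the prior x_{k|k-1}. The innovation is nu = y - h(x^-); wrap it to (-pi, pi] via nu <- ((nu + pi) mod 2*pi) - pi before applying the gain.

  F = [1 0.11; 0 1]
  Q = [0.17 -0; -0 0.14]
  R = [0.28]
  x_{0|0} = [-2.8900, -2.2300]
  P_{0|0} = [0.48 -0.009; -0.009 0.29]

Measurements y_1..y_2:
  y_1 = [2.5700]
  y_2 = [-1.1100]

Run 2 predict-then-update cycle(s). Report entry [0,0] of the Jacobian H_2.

step 1: x^-=[-3.1353, -2.2300]  P^-=[0.6515 0.0229; 0.0229 0.4300]  H_jac=[0.1506 -0.2118]  S=[0.3126]  K=[0.2984; -0.2803]  nu=[-1.1898]  x^+=[-3.4904, -1.8965]  P^+=[0.6237 0.0491; 0.0491 0.4054]
step 2: x^-=[-3.6990, -1.8965]  P^-=[0.8094 0.0936; 0.0936 0.5454]  H_jac=[0.1098 -0.2141]  S=[0.3103]  K=[0.2216; -0.3431]  nu=[1.5578]  x^+=[-3.3537, -2.4310]  P^+=[0.7941 0.1173; 0.1173 0.5089]

H_jac[0,0] = 0.1098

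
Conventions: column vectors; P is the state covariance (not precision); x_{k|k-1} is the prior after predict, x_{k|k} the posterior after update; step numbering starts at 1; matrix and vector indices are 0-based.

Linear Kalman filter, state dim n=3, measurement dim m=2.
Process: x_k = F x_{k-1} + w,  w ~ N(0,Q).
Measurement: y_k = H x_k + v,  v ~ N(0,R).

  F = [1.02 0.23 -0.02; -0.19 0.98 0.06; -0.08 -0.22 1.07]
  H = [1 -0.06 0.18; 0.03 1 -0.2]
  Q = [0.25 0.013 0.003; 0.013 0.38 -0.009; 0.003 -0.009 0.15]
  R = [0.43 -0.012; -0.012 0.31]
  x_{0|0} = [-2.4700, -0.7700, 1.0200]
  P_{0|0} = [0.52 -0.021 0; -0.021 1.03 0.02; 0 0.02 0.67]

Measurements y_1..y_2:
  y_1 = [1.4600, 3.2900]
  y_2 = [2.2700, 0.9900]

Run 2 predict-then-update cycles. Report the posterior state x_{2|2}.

x_post = [1.5640, 1.6445, 0.6333]

step 1: x^-=[-2.7169, -0.2241, 1.4584]  P^-=[0.8357 0.1234 -0.0958; 0.1234 1.4006 -0.1587; -0.0958 -0.1587 0.9601]  S=[1.2560 0.0058; 0.0058 1.8217]  K=[0.6453 0.0899; 0.0049 0.7882; 0.0698 -0.1943]  nu=[3.9009, 3.8873]  x^+=[0.1502, 2.8593, 0.9754]  P^+=[0.2972 -0.0127 -0.1198; -0.0127 0.2686 0.1196; -0.1198 0.1196 0.8854]
step 2: x^-=[0.7913, 2.8321, 0.4026]  P^-=[0.5716 -0.0058 -0.1517; -0.0058 0.6734 0.1437; -0.1517 0.1437 1.1423]  S=[0.9840 -0.0250; -0.0250 0.9736]  K=[0.5549 0.0571; -0.0038 0.6619; 0.0437 -0.0906]  nu=[1.5761, -1.7853]  x^+=[1.5640, 1.6445, 0.6333]  P^+=[0.2670 -0.0313 -0.1717; -0.0313 0.2468 0.2030; -0.1717 0.2030 1.1322]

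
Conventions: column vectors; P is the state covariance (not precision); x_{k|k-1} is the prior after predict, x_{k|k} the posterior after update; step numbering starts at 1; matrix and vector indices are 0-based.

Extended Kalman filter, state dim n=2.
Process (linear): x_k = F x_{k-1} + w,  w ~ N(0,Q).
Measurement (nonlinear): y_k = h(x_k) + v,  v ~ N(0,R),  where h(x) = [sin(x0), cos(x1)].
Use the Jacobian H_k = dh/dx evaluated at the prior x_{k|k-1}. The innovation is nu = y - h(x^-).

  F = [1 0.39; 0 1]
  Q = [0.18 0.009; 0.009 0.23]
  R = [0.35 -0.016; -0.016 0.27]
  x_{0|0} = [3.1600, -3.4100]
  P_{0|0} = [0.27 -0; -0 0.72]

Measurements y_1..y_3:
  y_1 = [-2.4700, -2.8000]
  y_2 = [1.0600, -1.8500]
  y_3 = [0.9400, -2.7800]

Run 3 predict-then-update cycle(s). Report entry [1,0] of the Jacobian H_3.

step 1: x^-=[1.8301, -3.4100]  P^-=[0.5595 0.2898; 0.2898 0.9500]  H_jac=[-0.2564 0.0000; 0.0000 -0.2652]  S=[0.3868 0.0037; 0.0037 0.3368]  K=[-0.3688 -0.2241; -0.1850 -0.7460]  nu=[-3.4366, -1.8358]  x^+=[3.5088, -1.4049]  P^+=[0.4894 0.2059; 0.2059 0.7483]
step 2: x^-=[2.9609, -1.4049]  P^-=[0.9438 0.5068; 0.5068 0.9783]  H_jac=[-0.9837 0.0000; 0.0000 0.9863]  S=[1.2634 -0.5077; -0.5077 1.2216]  K=[-0.6849 0.1245; -0.0927 0.7513]  nu=[0.8803, -2.0151]  x^+=[2.1071, -3.0005]  P^+=[0.2457 0.0452; 0.0452 0.2072]
step 3: x^-=[0.9369, -3.0005]  P^-=[0.4925 0.1350; 0.1350 0.4372]  H_jac=[0.5923 0.0000; 0.0000 0.1406]  S=[0.5228 -0.0048; -0.0048 0.2786]  K=[0.5587 0.0777; 0.1550 0.2233]  nu=[0.1343, -1.7899]  x^+=[0.8729, -3.3794]  P^+=[0.3280 0.0856; 0.0856 0.4111]

H_jac[1,0] = 0.0000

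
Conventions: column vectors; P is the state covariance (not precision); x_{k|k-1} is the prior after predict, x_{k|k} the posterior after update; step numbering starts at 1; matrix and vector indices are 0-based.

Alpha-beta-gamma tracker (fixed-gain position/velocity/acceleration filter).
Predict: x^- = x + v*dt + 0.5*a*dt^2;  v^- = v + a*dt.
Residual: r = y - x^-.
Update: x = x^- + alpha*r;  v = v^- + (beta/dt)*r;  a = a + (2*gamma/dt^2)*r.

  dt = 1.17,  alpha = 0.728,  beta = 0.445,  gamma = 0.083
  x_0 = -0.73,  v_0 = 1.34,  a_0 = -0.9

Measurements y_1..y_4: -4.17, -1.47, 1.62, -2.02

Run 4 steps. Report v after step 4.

v_post = -0.8697

step 1: x_pred=0.2218  r=-4.3918  x^+=-2.9754  v^+=-1.3834  a^+=-1.4326
step 2: x_pred=-5.5745  r=4.1045  x^+=-2.5864  v^+=-1.4984  a^+=-0.9348
step 3: x_pred=-4.9794  r=6.5994  x^+=-0.1750  v^+=-0.0821  a^+=-0.1346
step 4: x_pred=-0.3632  r=-1.6568  x^+=-1.5694  v^+=-0.8697  a^+=-0.3355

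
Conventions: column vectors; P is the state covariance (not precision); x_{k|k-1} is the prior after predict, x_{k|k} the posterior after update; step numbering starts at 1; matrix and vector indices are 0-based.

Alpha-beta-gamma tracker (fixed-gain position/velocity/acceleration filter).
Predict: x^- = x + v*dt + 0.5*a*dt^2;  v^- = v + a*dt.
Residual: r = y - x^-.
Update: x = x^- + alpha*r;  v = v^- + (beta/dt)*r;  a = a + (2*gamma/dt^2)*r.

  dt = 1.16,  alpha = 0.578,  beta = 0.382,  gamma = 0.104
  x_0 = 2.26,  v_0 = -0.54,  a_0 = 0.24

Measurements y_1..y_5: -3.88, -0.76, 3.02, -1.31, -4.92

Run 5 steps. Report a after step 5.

a_post = -0.3393

step 1: x_pred=1.7951  r=-5.6751  x^+=-1.4851  v^+=-2.1305  a^+=-0.6372
step 2: x_pred=-4.3852  r=3.6252  x^+=-2.2898  v^+=-1.6758  a^+=-0.0769
step 3: x_pred=-4.2855  r=7.3055  x^+=-0.0629  v^+=0.6408  a^+=1.0524
step 4: x_pred=1.3884  r=-2.6984  x^+=-0.1713  v^+=0.9729  a^+=0.6353
step 5: x_pred=1.3848  r=-6.3048  x^+=-2.2594  v^+=-0.3663  a^+=-0.3393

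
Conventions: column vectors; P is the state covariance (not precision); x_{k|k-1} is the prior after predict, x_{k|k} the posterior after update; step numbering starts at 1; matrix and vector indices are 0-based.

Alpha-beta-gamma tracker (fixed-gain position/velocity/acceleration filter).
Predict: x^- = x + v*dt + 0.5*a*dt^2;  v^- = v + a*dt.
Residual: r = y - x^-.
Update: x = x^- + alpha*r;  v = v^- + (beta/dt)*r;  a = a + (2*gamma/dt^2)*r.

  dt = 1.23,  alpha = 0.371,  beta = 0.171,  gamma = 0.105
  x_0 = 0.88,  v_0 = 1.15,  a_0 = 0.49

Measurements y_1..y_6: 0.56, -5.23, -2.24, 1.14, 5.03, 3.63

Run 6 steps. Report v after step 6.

v_post = -0.1947

step 1: x_pred=2.6652  r=-2.1052  x^+=1.8841  v^+=1.4600  a^+=0.1978
step 2: x_pred=3.8296  r=-9.0596  x^+=0.4685  v^+=0.4438  a^+=-1.0597
step 3: x_pred=0.2127  r=-2.4527  x^+=-0.6972  v^+=-1.2007  a^+=-1.4002
step 4: x_pred=-3.2332  r=4.3732  x^+=-1.6108  v^+=-2.3149  a^+=-0.7932
step 5: x_pred=-5.0581  r=10.0881  x^+=-1.3154  v^+=-1.8880  a^+=0.6071
step 6: x_pred=-3.1784  r=6.8084  x^+=-0.6525  v^+=-0.1947  a^+=1.5522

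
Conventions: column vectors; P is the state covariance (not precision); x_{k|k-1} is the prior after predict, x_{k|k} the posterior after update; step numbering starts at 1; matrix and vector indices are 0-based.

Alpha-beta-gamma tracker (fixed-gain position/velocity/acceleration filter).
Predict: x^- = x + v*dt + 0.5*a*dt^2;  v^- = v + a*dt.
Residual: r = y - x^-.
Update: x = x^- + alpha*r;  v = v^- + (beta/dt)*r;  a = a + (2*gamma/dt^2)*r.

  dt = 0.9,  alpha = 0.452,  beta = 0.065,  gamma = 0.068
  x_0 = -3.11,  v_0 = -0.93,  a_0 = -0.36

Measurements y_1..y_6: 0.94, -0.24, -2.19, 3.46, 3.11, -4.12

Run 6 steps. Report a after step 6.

a_post = -0.1782

step 1: x_pred=-4.0928  r=5.0328  x^+=-1.8180  v^+=-0.8905  a^+=0.4850
step 2: x_pred=-2.4230  r=2.1830  x^+=-1.4363  v^+=-0.2963  a^+=0.8515
step 3: x_pred=-1.3581  r=-0.8319  x^+=-1.7341  v^+=0.4100  a^+=0.7119
step 4: x_pred=-1.0769  r=4.5369  x^+=0.9738  v^+=1.3783  a^+=1.4736
step 5: x_pred=2.8111  r=0.2989  x^+=2.9462  v^+=2.7262  a^+=1.5238
step 6: x_pred=6.0169  r=-10.1369  x^+=1.4350  v^+=3.3655  a^+=-0.1782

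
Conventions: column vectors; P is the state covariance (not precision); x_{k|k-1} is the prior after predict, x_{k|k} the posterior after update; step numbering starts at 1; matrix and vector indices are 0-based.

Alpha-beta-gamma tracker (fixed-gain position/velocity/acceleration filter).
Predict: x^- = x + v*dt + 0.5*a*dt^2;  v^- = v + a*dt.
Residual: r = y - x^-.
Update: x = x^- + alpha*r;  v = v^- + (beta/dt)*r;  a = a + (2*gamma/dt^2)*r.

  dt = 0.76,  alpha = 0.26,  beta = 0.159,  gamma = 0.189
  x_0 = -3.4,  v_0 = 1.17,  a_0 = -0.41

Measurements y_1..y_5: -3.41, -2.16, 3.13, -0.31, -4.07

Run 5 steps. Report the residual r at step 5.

step 1: x_pred=-2.6292  r=-0.7808  x^+=-2.8322  v^+=0.6951  a^+=-0.9210
step 2: x_pred=-2.5700  r=0.4100  x^+=-2.4634  v^+=0.0809  a^+=-0.6527
step 3: x_pred=-2.5904  r=5.7204  x^+=-1.1031  v^+=0.7816  a^+=3.0909
step 4: x_pred=0.3836  r=-0.6936  x^+=0.2032  v^+=2.9856  a^+=2.6370
step 5: x_pred=3.2339  r=-7.3039  x^+=1.3349  v^+=3.4617  a^+=-2.1429

resid = -7.3039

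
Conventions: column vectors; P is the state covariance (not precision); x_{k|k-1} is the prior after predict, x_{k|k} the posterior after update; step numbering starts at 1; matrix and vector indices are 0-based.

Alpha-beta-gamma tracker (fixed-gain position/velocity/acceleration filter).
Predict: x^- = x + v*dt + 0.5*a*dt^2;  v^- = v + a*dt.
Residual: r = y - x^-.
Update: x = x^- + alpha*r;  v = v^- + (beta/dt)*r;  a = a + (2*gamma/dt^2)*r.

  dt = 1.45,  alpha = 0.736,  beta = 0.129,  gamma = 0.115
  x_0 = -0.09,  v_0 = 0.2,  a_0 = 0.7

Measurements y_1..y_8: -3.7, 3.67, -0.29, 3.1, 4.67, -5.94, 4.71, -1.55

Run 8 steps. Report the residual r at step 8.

step 1: x_pred=0.9359  r=-4.6359  x^+=-2.4761  v^+=0.8026  a^+=0.1929
step 2: x_pred=-1.1097  r=4.7797  x^+=2.4082  v^+=1.5074  a^+=0.7157
step 3: x_pred=5.3464  r=-5.6364  x^+=1.1980  v^+=2.0438  a^+=0.0991
step 4: x_pred=4.2658  r=-1.1658  x^+=3.4078  v^+=2.0839  a^+=-0.0284
step 5: x_pred=6.3995  r=-1.7295  x^+=5.1266  v^+=1.8888  a^+=-0.2176
step 6: x_pred=7.6367  r=-13.5767  x^+=-2.3558  v^+=0.3655  a^+=-1.7028
step 7: x_pred=-3.6158  r=8.3258  x^+=2.5120  v^+=-1.3628  a^+=-0.7920
step 8: x_pred=-0.2967  r=-1.2533  x^+=-1.2191  v^+=-2.6227  a^+=-0.9291

resid = -1.2533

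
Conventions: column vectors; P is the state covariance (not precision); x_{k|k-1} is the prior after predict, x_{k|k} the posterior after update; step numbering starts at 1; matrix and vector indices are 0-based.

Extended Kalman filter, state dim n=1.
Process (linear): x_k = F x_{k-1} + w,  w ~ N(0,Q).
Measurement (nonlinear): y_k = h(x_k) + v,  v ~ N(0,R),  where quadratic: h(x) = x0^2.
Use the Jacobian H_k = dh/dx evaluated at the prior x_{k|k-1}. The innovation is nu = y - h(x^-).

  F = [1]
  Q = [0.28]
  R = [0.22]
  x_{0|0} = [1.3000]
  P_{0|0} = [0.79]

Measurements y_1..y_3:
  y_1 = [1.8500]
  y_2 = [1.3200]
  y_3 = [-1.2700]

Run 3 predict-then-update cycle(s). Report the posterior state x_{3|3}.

x_post = [0.1821]

step 1: x^-=[1.3000]  P^-=[1.0700]  H_jac=[2.6000]  S=[7.4532]  K=[0.3733]  nu=[0.1600]  x^+=[1.3597]  P^+=[0.0316]
step 2: x^-=[1.3597]  P^-=[0.3116]  H_jac=[2.7194]  S=[2.5243]  K=[0.3357]  nu=[-0.5288]  x^+=[1.1822]  P^+=[0.0272]
step 3: x^-=[1.1822]  P^-=[0.3072]  H_jac=[2.3644]  S=[1.9371]  K=[0.3749]  nu=[-2.6676]  x^+=[0.1821]  P^+=[0.0349]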